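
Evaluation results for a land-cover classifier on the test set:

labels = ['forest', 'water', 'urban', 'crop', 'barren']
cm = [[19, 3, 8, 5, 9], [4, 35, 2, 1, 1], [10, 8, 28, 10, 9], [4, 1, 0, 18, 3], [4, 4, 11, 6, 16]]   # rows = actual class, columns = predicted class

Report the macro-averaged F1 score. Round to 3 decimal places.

Per-class F1 score (2·TP/(2·TP+FP+FN)):
  forest: TP=19, FP=4+10+4+4=22, FN=3+8+5+9=25 → 38/85 = 0.4471
  water: TP=35, FP=3+8+1+4=16, FN=4+2+1+1=8 → 70/94 = 0.7447
  urban: TP=28, FP=8+2+0+11=21, FN=10+8+10+9=37 → 56/114 = 0.4912
  crop: TP=18, FP=5+1+10+6=22, FN=4+1+0+3=8 → 36/66 = 0.5455
  barren: TP=16, FP=9+1+9+3=22, FN=4+4+11+6=25 → 32/79 = 0.4051
Macro-F1 score = mean = (0.4471 + 0.7447 + 0.4912 + 0.5455 + 0.4051) / 5 = 0.527

0.527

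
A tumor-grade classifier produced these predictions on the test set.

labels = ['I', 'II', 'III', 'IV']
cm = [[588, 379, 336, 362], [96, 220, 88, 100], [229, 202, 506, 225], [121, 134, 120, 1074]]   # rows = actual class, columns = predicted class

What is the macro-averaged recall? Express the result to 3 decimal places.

0.492

Per-class recall (TP/(TP+FN)):
  I: TP=588, FN=379+336+362=1077 → 588/1665 = 0.3532
  II: TP=220, FN=96+88+100=284 → 220/504 = 0.4365
  III: TP=506, FN=229+202+225=656 → 506/1162 = 0.4355
  IV: TP=1074, FN=121+134+120=375 → 1074/1449 = 0.7412
Macro-recall = mean = (0.3532 + 0.4365 + 0.4355 + 0.7412) / 4 = 0.492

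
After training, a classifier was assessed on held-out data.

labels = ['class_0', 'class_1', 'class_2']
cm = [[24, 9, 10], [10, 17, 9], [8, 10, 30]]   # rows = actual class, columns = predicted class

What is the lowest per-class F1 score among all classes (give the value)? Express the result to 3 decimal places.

0.472

Per-class F1 score (2·TP/(2·TP+FP+FN)):
  class_0: TP=24, FP=10+8=18, FN=9+10=19 → 48/85 = 0.5647
  class_1: TP=17, FP=9+10=19, FN=10+9=19 → 34/72 = 0.4722
  class_2: TP=30, FP=10+9=19, FN=8+10=18 → 60/97 = 0.6186
Lowest is class 'class_1' with F1 score = 0.472.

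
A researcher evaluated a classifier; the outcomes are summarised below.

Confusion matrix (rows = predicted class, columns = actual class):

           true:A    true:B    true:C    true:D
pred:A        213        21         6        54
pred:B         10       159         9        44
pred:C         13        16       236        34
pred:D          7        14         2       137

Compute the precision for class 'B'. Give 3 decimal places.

Take TP from the diagonal, FP from the rest of the 'B' prediction marginal, FN from the rest of the 'B' actual marginal.
precision = TP/(TP+FP).
B: TP=159, FP=10+9+44=63 → 159/222 = 0.7162

0.716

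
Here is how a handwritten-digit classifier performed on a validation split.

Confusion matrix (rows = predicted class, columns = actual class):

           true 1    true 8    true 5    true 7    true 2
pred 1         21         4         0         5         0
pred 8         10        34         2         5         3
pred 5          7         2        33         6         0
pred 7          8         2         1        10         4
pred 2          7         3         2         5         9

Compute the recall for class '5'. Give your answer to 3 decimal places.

One-vs-rest for '5': TP = diagonal; FP = other classes predicted '5'; FN = '5' predicted as other.
recall = TP/(TP+FN).
5: TP=33, FN=0+2+1+2=5 → 33/38 = 0.8684

0.868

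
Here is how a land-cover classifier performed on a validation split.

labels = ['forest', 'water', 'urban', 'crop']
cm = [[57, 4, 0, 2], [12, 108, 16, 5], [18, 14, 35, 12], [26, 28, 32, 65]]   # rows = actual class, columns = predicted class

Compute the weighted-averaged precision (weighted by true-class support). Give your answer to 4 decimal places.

Per-class precision (TP/(TP+FP)):
  forest: TP=57, FP=12+18+26=56 → 57/113 = 0.50442
  water: TP=108, FP=4+14+28=46 → 108/154 = 0.70130
  urban: TP=35, FP=0+16+32=48 → 35/83 = 0.42169
  crop: TP=65, FP=2+5+12=19 → 65/84 = 0.77381
Weighted-precision = Σ (supportᵢ/N)·precisionᵢ with N=434: (63/434)·0.50442 + (141/434)·0.70130 + (79/434)·0.42169 + (151/434)·0.77381 = 0.6471

0.6471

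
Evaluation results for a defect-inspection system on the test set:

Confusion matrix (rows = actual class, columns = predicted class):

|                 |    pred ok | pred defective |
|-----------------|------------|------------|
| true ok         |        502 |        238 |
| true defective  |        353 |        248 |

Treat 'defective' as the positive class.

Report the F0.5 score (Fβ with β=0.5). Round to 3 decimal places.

Fβ = (1+β²)·TP / ((1+β²)·TP + β²·FN + FP), with β²=1/4
= 1.25·248 / (1.25·248 + 0.25·353 + 238) = 0.487

0.487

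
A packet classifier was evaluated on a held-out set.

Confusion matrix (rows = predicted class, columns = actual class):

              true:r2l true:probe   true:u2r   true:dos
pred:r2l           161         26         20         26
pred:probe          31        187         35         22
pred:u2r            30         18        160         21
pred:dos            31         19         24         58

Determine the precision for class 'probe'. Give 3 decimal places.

precision = TP/(TP+FP).
probe: TP=187, FP=31+35+22=88 → 187/275 = 0.6800

0.680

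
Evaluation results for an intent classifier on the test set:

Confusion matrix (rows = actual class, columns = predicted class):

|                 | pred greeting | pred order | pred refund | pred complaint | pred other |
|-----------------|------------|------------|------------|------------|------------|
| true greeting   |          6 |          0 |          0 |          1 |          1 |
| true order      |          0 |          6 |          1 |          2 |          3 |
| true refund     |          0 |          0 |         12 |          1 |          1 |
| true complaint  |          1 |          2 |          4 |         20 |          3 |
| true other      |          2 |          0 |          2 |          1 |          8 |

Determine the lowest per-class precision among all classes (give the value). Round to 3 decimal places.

Per-class precision (TP/(TP+FP)):
  greeting: TP=6, FP=0+0+1+2=3 → 6/9 = 0.6667
  order: TP=6, FP=0+0+2+0=2 → 6/8 = 0.7500
  refund: TP=12, FP=0+1+4+2=7 → 12/19 = 0.6316
  complaint: TP=20, FP=1+2+1+1=5 → 20/25 = 0.8000
  other: TP=8, FP=1+3+1+3=8 → 8/16 = 0.5000
Lowest is class 'other' with precision = 0.500.

0.500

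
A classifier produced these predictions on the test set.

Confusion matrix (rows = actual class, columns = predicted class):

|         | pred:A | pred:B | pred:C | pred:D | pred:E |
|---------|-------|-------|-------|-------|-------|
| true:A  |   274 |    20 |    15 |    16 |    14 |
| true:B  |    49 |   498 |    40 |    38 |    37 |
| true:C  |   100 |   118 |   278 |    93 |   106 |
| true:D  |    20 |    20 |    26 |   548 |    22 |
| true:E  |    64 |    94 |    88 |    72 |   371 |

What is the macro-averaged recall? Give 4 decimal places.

Per-class recall (TP/(TP+FN)):
  A: TP=274, FN=20+15+16+14=65 → 274/339 = 0.80826
  B: TP=498, FN=49+40+38+37=164 → 498/662 = 0.75227
  C: TP=278, FN=100+118+93+106=417 → 278/695 = 0.40000
  D: TP=548, FN=20+20+26+22=88 → 548/636 = 0.86164
  E: TP=371, FN=64+94+88+72=318 → 371/689 = 0.53846
Macro-recall = mean = (0.80826 + 0.75227 + 0.40000 + 0.86164 + 0.53846) / 5 = 0.6721

0.6721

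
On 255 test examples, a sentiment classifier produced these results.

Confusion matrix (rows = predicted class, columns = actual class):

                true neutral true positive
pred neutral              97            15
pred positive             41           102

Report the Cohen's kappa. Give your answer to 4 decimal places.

0.5651

Observed agreement pₒ = trace/N = 199/255 = 0.78039
Expected agreement pₑ = Σ (rowᵢ·colᵢ)/N² = (138·112 + 117·143)/255² = 0.49499
κ = (pₒ − pₑ)/(1 − pₑ) = (0.78039 − 0.49499)/(1 − 0.49499) = 0.5651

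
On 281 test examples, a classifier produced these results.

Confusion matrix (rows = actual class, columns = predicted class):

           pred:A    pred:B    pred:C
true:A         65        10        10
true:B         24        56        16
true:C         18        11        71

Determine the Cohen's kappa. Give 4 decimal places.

Observed agreement pₒ = trace/N = 192/281 = 0.68327
Expected agreement pₑ = Σ (rowᵢ·colᵢ)/N² = (85·107 + 96·77 + 100·97)/281² = 0.33164
κ = (pₒ − pₑ)/(1 − pₑ) = (0.68327 − 0.33164)/(1 − 0.33164) = 0.5261

0.5261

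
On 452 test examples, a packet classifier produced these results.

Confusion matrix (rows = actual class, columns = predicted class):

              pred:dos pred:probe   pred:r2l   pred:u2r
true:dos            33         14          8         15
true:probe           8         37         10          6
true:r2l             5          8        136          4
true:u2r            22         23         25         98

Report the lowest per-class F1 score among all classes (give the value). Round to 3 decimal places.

0.478

Per-class F1 score (2·TP/(2·TP+FP+FN)):
  dos: TP=33, FP=8+5+22=35, FN=14+8+15=37 → 66/138 = 0.4783
  probe: TP=37, FP=14+8+23=45, FN=8+10+6=24 → 74/143 = 0.5175
  r2l: TP=136, FP=8+10+25=43, FN=5+8+4=17 → 272/332 = 0.8193
  u2r: TP=98, FP=15+6+4=25, FN=22+23+25=70 → 196/291 = 0.6735
Lowest is class 'dos' with F1 score = 0.478.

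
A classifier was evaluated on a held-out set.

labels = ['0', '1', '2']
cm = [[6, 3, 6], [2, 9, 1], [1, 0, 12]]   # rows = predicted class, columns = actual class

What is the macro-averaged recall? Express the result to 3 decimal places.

0.683

Per-class recall (TP/(TP+FN)):
  0: TP=6, FN=2+1=3 → 6/9 = 0.6667
  1: TP=9, FN=3+0=3 → 9/12 = 0.7500
  2: TP=12, FN=6+1=7 → 12/19 = 0.6316
Macro-recall = mean = (0.6667 + 0.7500 + 0.6316) / 3 = 0.683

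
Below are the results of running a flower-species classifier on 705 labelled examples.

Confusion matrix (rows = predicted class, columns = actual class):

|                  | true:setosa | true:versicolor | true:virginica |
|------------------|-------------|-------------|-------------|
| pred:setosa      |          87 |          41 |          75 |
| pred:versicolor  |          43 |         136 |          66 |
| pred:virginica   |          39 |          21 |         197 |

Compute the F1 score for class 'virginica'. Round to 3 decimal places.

Take TP from the diagonal, FP from the rest of the 'virginica' prediction marginal, FN from the rest of the 'virginica' actual marginal.
F1 score = 2·TP/(2·TP+FP+FN).
virginica: TP=197, FP=39+21=60, FN=75+66=141 → 394/595 = 0.6622

0.662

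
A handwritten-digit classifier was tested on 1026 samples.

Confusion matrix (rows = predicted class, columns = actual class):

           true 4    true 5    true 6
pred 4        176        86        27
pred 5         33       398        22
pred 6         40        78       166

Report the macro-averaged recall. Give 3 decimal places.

Per-class recall (TP/(TP+FN)):
  4: TP=176, FN=33+40=73 → 176/249 = 0.7068
  5: TP=398, FN=86+78=164 → 398/562 = 0.7082
  6: TP=166, FN=27+22=49 → 166/215 = 0.7721
Macro-recall = mean = (0.7068 + 0.7082 + 0.7721) / 3 = 0.729

0.729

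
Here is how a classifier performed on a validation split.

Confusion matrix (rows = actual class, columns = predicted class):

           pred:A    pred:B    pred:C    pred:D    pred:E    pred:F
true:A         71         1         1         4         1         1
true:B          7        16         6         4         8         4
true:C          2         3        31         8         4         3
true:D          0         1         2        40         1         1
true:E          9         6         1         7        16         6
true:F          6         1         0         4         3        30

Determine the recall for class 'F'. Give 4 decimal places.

Treat 'F' as positive and all other classes as negative.
recall = TP/(TP+FN).
F: TP=30, FN=6+1+0+4+3=14 → 30/44 = 0.68182

0.6818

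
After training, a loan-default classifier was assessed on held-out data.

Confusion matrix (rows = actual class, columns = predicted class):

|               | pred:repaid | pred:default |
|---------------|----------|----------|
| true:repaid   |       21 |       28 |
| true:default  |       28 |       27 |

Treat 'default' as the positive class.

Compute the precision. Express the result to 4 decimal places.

Precision = TP/(TP+FP) = 27/(27+28) = 27/55 = 0.4909

0.4909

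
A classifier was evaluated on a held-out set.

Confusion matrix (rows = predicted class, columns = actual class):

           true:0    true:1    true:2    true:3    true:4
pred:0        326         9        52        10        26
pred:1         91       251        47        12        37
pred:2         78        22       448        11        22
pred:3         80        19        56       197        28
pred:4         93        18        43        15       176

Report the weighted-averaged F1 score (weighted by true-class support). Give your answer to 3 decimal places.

Per-class F1 score (2·TP/(2·TP+FP+FN)):
  0: TP=326, FP=9+52+10+26=97, FN=91+78+80+93=342 → 652/1091 = 0.5976
  1: TP=251, FP=91+47+12+37=187, FN=9+22+19+18=68 → 502/757 = 0.6631
  2: TP=448, FP=78+22+11+22=133, FN=52+47+56+43=198 → 896/1227 = 0.7302
  3: TP=197, FP=80+19+56+28=183, FN=10+12+11+15=48 → 394/625 = 0.6304
  4: TP=176, FP=93+18+43+15=169, FN=26+37+22+28=113 → 352/634 = 0.5552
Weighted-F1 score = Σ (supportᵢ/N)·F1 scoreᵢ with N=2167: (668/2167)·0.5976 + (319/2167)·0.6631 + (646/2167)·0.7302 + (245/2167)·0.6304 + (289/2167)·0.5552 = 0.645

0.645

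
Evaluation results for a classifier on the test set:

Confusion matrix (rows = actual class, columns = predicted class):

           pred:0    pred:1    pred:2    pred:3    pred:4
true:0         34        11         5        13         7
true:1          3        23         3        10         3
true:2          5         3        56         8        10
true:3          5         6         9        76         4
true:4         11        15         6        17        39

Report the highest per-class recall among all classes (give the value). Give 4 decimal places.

0.7600

Per-class recall (TP/(TP+FN)):
  0: TP=34, FN=11+5+13+7=36 → 34/70 = 0.48571
  1: TP=23, FN=3+3+10+3=19 → 23/42 = 0.54762
  2: TP=56, FN=5+3+8+10=26 → 56/82 = 0.68293
  3: TP=76, FN=5+6+9+4=24 → 76/100 = 0.76000
  4: TP=39, FN=11+15+6+17=49 → 39/88 = 0.44318
Highest is class '3' with recall = 0.7600.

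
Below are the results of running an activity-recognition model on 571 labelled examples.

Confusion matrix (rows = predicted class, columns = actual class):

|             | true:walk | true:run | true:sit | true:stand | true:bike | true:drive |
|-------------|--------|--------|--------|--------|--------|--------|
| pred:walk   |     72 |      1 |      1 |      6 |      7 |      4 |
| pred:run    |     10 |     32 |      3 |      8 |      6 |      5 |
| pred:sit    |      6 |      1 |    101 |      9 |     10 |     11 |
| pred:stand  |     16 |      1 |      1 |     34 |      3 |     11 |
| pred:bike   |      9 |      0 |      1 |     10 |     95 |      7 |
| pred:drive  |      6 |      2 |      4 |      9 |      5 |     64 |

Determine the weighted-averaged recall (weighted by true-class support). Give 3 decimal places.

0.697

Per-class recall (TP/(TP+FN)):
  walk: TP=72, FN=10+6+16+9+6=47 → 72/119 = 0.6050
  run: TP=32, FN=1+1+1+0+2=5 → 32/37 = 0.8649
  sit: TP=101, FN=1+3+1+1+4=10 → 101/111 = 0.9099
  stand: TP=34, FN=6+8+9+10+9=42 → 34/76 = 0.4474
  bike: TP=95, FN=7+6+10+3+5=31 → 95/126 = 0.7540
  drive: TP=64, FN=4+5+11+11+7=38 → 64/102 = 0.6275
Weighted-recall = Σ (supportᵢ/N)·recallᵢ with N=571: (119/571)·0.6050 + (37/571)·0.8649 + (111/571)·0.9099 + (76/571)·0.4474 + (126/571)·0.7540 + (102/571)·0.6275 = 0.697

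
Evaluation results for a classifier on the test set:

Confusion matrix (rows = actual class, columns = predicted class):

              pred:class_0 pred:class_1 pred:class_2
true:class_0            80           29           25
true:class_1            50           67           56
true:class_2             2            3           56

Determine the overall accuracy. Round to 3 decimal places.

0.552

Accuracy = trace / total = (80+67+56=203) / 368 = 203/368 = 0.552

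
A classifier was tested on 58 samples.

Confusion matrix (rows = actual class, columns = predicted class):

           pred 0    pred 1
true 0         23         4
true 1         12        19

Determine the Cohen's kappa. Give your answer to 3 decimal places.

0.456

Observed agreement pₒ = trace/N = 42/58 = 0.7241
Expected agreement pₑ = Σ (rowᵢ·colᵢ)/N² = (27·35 + 31·23)/58² = 0.4929
κ = (pₒ − pₑ)/(1 − pₑ) = (0.7241 − 0.4929)/(1 − 0.4929) = 0.456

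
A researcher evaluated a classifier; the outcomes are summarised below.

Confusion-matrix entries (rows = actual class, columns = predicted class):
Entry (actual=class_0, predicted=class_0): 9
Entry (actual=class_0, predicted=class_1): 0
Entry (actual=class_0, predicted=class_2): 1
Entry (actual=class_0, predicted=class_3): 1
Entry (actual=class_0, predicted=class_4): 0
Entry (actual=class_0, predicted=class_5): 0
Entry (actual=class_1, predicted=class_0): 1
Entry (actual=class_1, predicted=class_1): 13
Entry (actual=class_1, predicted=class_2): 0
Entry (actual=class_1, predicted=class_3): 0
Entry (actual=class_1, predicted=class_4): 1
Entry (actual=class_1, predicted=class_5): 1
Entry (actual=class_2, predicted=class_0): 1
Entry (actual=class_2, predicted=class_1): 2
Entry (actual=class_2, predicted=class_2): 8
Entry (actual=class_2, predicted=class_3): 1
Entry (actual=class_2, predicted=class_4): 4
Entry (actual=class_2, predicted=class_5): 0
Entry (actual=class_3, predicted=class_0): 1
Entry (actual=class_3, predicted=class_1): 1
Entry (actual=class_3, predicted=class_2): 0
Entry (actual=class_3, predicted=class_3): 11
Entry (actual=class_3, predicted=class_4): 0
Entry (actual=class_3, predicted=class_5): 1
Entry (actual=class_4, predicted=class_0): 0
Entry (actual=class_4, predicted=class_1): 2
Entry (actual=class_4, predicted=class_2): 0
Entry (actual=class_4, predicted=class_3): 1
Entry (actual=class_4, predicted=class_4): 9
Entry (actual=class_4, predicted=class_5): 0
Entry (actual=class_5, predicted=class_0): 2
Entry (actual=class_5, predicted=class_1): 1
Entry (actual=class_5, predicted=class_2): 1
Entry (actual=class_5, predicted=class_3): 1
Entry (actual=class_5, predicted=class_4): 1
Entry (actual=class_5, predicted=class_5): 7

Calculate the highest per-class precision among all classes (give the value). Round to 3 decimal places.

Per-class precision (TP/(TP+FP)):
  class_0: TP=9, FP=1+1+1+0+2=5 → 9/14 = 0.6429
  class_1: TP=13, FP=0+2+1+2+1=6 → 13/19 = 0.6842
  class_2: TP=8, FP=1+0+0+0+1=2 → 8/10 = 0.8000
  class_3: TP=11, FP=1+0+1+1+1=4 → 11/15 = 0.7333
  class_4: TP=9, FP=0+1+4+0+1=6 → 9/15 = 0.6000
  class_5: TP=7, FP=0+1+0+1+0=2 → 7/9 = 0.7778
Highest is class 'class_2' with precision = 0.800.

0.800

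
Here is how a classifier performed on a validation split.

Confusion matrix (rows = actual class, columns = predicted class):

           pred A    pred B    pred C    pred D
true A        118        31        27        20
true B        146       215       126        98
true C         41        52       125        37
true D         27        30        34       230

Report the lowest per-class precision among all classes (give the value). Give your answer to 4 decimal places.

Per-class precision (TP/(TP+FP)):
  A: TP=118, FP=146+41+27=214 → 118/332 = 0.35542
  B: TP=215, FP=31+52+30=113 → 215/328 = 0.65549
  C: TP=125, FP=27+126+34=187 → 125/312 = 0.40064
  D: TP=230, FP=20+98+37=155 → 230/385 = 0.59740
Lowest is class 'A' with precision = 0.3554.

0.3554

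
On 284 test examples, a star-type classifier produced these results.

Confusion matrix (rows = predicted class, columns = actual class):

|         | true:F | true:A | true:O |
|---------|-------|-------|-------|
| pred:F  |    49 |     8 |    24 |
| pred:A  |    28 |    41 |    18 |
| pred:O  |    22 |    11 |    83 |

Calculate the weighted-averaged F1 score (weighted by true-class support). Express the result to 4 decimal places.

Per-class F1 score (2·TP/(2·TP+FP+FN)):
  F: TP=49, FP=8+24=32, FN=28+22=50 → 98/180 = 0.54444
  A: TP=41, FP=28+18=46, FN=8+11=19 → 82/147 = 0.55782
  O: TP=83, FP=22+11=33, FN=24+18=42 → 166/241 = 0.68880
Weighted-F1 score = Σ (supportᵢ/N)·F1 scoreᵢ with N=284: (99/284)·0.54444 + (60/284)·0.55782 + (125/284)·0.68880 = 0.6108

0.6108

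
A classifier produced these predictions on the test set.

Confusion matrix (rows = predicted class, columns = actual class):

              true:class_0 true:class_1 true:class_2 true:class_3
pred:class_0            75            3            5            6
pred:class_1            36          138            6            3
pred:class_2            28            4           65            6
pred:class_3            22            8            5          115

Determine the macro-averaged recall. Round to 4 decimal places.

0.7637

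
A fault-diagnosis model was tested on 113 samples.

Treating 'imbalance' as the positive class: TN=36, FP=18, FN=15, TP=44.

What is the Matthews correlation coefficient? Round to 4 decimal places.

0.4140

MCC = (TP·TN − FP·FN) / √((TP+FP)(TP+FN)(TN+FP)(TN+FN))
Numerator = 44·36 − 18·15 = 1314
Denominator = √(62·59·54·51) = √10074132 = 3173.9773
MCC = 1314 / 3173.9773 = 0.4140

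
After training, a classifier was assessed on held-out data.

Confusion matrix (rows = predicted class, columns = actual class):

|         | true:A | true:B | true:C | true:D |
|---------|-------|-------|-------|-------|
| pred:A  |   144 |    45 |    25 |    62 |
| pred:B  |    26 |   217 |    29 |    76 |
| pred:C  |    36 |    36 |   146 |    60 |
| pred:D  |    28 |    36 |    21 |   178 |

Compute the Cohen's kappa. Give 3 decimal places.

Observed agreement pₒ = trace/N = 685/1165 = 0.5880
Expected agreement pₑ = Σ (rowᵢ·colᵢ)/N² = (234·276 + 334·348 + 221·278 + 376·263)/1165² = 0.2514
κ = (pₒ − pₑ)/(1 − pₑ) = (0.5880 − 0.2514)/(1 − 0.2514) = 0.450

0.450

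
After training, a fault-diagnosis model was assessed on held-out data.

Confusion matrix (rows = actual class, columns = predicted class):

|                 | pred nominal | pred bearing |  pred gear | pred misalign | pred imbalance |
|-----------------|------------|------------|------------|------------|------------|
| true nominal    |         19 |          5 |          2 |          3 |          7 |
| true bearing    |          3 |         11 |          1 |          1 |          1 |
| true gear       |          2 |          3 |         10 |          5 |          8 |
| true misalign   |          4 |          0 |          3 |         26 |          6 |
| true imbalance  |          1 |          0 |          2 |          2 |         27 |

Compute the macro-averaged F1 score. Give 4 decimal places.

Per-class F1 score (2·TP/(2·TP+FP+FN)):
  nominal: TP=19, FP=3+2+4+1=10, FN=5+2+3+7=17 → 38/65 = 0.58462
  bearing: TP=11, FP=5+3+0+0=8, FN=3+1+1+1=6 → 22/36 = 0.61111
  gear: TP=10, FP=2+1+3+2=8, FN=2+3+5+8=18 → 20/46 = 0.43478
  misalign: TP=26, FP=3+1+5+2=11, FN=4+0+3+6=13 → 52/76 = 0.68421
  imbalance: TP=27, FP=7+1+8+6=22, FN=1+0+2+2=5 → 54/81 = 0.66667
Macro-F1 score = mean = (0.58462 + 0.61111 + 0.43478 + 0.68421 + 0.66667) / 5 = 0.5963

0.5963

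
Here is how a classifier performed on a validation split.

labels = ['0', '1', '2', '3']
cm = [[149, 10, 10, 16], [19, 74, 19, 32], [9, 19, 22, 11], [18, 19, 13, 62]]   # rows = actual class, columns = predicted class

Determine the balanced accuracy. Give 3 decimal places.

0.558

Balanced accuracy = mean of per-class recall.
  0: recall = 149/185 = 0.8054
  1: recall = 74/144 = 0.5139
  2: recall = 22/61 = 0.3607
  3: recall = 62/112 = 0.5536
Mean = (0.8054 + 0.5139 + 0.3607 + 0.5536) / 4 = 0.558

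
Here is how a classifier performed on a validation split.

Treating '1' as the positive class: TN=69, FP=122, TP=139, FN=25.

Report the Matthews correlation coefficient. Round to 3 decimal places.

MCC = (TP·TN − FP·FN) / √((TP+FP)(TP+FN)(TN+FP)(TN+FN))
Numerator = 139·69 − 122·25 = 6541
Denominator = √(261·164·191·94) = √768503016 = 27721.8869
MCC = 6541 / 27721.8869 = 0.236

0.236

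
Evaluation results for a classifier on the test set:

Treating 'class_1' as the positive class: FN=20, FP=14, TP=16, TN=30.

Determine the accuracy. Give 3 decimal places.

Accuracy = (TP+TN)/N = (16+30)/80 = 0.575

0.575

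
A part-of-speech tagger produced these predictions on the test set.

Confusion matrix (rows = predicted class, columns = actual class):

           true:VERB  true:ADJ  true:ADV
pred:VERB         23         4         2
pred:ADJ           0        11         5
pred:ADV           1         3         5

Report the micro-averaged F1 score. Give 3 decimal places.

Micro-averaging pools counts across classes: ΣTP=39, ΣFP=15, ΣFN=15.
Micro-F1 score = 2·TP/(2·TP+FP+FN) on pooled counts = 0.722 (equals overall accuracy in single-label multiclass).

0.722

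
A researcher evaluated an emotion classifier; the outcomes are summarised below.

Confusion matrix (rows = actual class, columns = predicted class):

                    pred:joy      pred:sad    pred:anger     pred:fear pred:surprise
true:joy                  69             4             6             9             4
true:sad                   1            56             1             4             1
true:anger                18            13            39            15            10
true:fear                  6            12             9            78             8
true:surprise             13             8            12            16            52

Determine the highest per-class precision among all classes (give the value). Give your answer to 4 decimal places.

Per-class precision (TP/(TP+FP)):
  joy: TP=69, FP=1+18+6+13=38 → 69/107 = 0.64486
  sad: TP=56, FP=4+13+12+8=37 → 56/93 = 0.60215
  anger: TP=39, FP=6+1+9+12=28 → 39/67 = 0.58209
  fear: TP=78, FP=9+4+15+16=44 → 78/122 = 0.63934
  surprise: TP=52, FP=4+1+10+8=23 → 52/75 = 0.69333
Highest is class 'surprise' with precision = 0.6933.

0.6933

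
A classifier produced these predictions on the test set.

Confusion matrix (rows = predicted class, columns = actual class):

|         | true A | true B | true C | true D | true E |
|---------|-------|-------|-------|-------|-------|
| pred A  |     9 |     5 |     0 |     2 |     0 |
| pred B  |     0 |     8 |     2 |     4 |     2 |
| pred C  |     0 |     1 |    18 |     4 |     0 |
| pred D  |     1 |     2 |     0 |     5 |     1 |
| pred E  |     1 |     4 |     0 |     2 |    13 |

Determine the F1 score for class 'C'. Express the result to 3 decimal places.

0.837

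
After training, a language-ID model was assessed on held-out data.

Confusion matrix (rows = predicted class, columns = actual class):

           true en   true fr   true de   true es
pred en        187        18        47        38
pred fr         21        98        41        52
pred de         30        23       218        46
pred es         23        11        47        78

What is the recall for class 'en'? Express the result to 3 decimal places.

One-vs-rest for 'en': TP = diagonal; FP = other classes predicted 'en'; FN = 'en' predicted as other.
recall = TP/(TP+FN).
en: TP=187, FN=21+30+23=74 → 187/261 = 0.7165

0.716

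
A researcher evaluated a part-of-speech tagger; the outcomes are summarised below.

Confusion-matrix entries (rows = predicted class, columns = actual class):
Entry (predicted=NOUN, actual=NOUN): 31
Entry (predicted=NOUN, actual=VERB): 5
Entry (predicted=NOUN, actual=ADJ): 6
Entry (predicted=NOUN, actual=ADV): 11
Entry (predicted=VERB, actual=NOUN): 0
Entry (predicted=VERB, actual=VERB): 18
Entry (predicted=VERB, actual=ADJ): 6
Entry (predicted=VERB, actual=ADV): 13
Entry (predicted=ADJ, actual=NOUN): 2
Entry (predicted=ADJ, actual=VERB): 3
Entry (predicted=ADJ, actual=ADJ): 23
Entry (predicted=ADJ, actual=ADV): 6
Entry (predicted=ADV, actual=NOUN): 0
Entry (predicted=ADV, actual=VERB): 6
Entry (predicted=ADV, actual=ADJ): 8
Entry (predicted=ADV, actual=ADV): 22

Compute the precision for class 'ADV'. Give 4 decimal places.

precision = TP/(TP+FP).
ADV: TP=22, FP=0+6+8=14 → 22/36 = 0.61111

0.6111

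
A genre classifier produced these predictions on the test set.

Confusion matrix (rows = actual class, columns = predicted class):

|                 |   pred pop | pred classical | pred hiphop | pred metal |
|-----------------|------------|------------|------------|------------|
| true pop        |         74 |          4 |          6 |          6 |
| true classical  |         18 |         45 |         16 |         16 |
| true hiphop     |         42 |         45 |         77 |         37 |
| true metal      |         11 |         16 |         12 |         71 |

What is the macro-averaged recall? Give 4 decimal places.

0.5811

Per-class recall (TP/(TP+FN)):
  pop: TP=74, FN=4+6+6=16 → 74/90 = 0.82222
  classical: TP=45, FN=18+16+16=50 → 45/95 = 0.47368
  hiphop: TP=77, FN=42+45+37=124 → 77/201 = 0.38308
  metal: TP=71, FN=11+16+12=39 → 71/110 = 0.64545
Macro-recall = mean = (0.82222 + 0.47368 + 0.38308 + 0.64545) / 4 = 0.5811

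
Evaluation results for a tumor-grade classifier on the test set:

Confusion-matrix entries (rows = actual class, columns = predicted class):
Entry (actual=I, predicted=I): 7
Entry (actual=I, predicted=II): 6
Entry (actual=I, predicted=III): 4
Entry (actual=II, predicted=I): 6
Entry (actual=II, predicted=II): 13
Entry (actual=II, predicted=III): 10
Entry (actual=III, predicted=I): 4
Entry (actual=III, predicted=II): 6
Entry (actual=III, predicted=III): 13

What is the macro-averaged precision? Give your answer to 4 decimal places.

Per-class precision (TP/(TP+FP)):
  I: TP=7, FP=6+4=10 → 7/17 = 0.41176
  II: TP=13, FP=6+6=12 → 13/25 = 0.52000
  III: TP=13, FP=4+10=14 → 13/27 = 0.48148
Macro-precision = mean = (0.41176 + 0.52000 + 0.48148) / 3 = 0.4711

0.4711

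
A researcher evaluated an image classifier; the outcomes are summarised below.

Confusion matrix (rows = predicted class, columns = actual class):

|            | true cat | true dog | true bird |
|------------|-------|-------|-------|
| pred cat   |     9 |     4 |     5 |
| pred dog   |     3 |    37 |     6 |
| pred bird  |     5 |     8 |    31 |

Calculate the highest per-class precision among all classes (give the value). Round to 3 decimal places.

Per-class precision (TP/(TP+FP)):
  cat: TP=9, FP=4+5=9 → 9/18 = 0.5000
  dog: TP=37, FP=3+6=9 → 37/46 = 0.8043
  bird: TP=31, FP=5+8=13 → 31/44 = 0.7045
Highest is class 'dog' with precision = 0.804.

0.804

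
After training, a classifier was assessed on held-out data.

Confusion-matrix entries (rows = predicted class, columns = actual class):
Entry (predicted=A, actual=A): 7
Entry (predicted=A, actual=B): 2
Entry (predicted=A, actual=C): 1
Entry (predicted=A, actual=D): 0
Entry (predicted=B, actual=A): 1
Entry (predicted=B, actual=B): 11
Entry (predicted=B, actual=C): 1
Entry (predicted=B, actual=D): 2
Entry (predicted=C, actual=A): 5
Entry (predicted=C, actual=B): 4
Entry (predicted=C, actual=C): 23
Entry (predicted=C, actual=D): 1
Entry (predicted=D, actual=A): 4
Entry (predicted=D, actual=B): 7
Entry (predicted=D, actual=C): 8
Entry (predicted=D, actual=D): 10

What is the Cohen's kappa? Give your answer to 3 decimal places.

Observed agreement pₒ = trace/N = 51/87 = 0.5862
Expected agreement pₑ = Σ (rowᵢ·colᵢ)/N² = (17·10 + 24·15 + 33·33 + 13·29)/87² = 0.2637
κ = (pₒ − pₑ)/(1 − pₑ) = (0.5862 − 0.2637)/(1 − 0.2637) = 0.438

0.438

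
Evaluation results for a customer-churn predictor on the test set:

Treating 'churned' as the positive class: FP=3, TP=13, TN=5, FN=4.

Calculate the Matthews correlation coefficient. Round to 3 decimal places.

0.379

MCC = (TP·TN − FP·FN) / √((TP+FP)(TP+FN)(TN+FP)(TN+FN))
Numerator = 13·5 − 3·4 = 53
Denominator = √(16·17·8·9) = √19584 = 139.9428
MCC = 53 / 139.9428 = 0.379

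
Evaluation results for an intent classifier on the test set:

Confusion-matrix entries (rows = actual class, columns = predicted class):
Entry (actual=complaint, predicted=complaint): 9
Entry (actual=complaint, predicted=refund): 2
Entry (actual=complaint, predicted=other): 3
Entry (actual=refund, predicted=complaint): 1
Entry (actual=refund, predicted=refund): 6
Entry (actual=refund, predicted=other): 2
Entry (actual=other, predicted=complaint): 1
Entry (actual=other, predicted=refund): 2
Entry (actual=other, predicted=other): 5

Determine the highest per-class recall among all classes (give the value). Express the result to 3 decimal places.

Per-class recall (TP/(TP+FN)):
  complaint: TP=9, FN=2+3=5 → 9/14 = 0.6429
  refund: TP=6, FN=1+2=3 → 6/9 = 0.6667
  other: TP=5, FN=1+2=3 → 5/8 = 0.6250
Highest is class 'refund' with recall = 0.667.

0.667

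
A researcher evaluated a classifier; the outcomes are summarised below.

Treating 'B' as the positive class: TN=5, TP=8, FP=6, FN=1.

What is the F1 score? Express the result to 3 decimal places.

Precision = TP/(TP+FP) = 8/14 = 0.5714
Recall = TP/(TP+FN) = 8/9 = 0.8889
F1 = 2·TP/(2·TP+FP+FN) = 16/23 = 0.696

0.696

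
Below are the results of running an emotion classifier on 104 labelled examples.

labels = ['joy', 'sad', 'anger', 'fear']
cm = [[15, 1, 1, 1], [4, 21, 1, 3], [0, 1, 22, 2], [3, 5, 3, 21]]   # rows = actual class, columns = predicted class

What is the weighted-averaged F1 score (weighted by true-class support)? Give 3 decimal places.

Per-class F1 score (2·TP/(2·TP+FP+FN)):
  joy: TP=15, FP=4+0+3=7, FN=1+1+1=3 → 30/40 = 0.7500
  sad: TP=21, FP=1+1+5=7, FN=4+1+3=8 → 42/57 = 0.7368
  anger: TP=22, FP=1+1+3=5, FN=0+1+2=3 → 44/52 = 0.8462
  fear: TP=21, FP=1+3+2=6, FN=3+5+3=11 → 42/59 = 0.7119
Weighted-F1 score = Σ (supportᵢ/N)·F1 scoreᵢ with N=104: (18/104)·0.7500 + (29/104)·0.7368 + (25/104)·0.8462 + (32/104)·0.7119 = 0.758

0.758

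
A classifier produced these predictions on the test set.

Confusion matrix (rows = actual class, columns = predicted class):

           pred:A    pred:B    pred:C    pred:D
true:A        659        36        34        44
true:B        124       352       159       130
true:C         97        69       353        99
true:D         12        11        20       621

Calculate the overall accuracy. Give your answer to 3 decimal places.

Accuracy = trace / total = (659+352+353+621=1985) / 2820 = 1985/2820 = 0.704

0.704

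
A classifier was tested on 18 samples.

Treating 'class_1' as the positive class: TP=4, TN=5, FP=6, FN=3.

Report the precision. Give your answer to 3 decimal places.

0.400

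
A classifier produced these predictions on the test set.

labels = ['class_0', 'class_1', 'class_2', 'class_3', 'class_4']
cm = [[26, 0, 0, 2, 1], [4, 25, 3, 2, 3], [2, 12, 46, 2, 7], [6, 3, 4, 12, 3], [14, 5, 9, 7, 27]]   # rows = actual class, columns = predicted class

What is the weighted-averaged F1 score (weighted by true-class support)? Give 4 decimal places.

0.5992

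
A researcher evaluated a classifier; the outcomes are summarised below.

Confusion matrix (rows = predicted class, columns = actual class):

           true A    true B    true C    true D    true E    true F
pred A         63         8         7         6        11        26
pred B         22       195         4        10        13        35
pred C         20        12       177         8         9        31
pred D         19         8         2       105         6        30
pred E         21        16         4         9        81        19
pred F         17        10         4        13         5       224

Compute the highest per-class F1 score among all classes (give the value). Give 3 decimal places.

0.778

Per-class F1 score (2·TP/(2·TP+FP+FN)):
  A: TP=63, FP=8+7+6+11+26=58, FN=22+20+19+21+17=99 → 126/283 = 0.4452
  B: TP=195, FP=22+4+10+13+35=84, FN=8+12+8+16+10=54 → 390/528 = 0.7386
  C: TP=177, FP=20+12+8+9+31=80, FN=7+4+2+4+4=21 → 354/455 = 0.7780
  D: TP=105, FP=19+8+2+6+30=65, FN=6+10+8+9+13=46 → 210/321 = 0.6542
  E: TP=81, FP=21+16+4+9+19=69, FN=11+13+9+6+5=44 → 162/275 = 0.5891
  F: TP=224, FP=17+10+4+13+5=49, FN=26+35+31+30+19=141 → 448/638 = 0.7022
Highest is class 'C' with F1 score = 0.778.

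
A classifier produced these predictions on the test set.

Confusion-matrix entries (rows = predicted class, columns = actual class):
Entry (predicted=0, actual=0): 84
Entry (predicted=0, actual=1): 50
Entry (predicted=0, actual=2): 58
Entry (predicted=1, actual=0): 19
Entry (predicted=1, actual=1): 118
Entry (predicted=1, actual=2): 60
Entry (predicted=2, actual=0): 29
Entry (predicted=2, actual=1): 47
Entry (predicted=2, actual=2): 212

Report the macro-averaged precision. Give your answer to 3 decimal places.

0.591

Per-class precision (TP/(TP+FP)):
  0: TP=84, FP=50+58=108 → 84/192 = 0.4375
  1: TP=118, FP=19+60=79 → 118/197 = 0.5990
  2: TP=212, FP=29+47=76 → 212/288 = 0.7361
Macro-precision = mean = (0.4375 + 0.5990 + 0.7361) / 3 = 0.591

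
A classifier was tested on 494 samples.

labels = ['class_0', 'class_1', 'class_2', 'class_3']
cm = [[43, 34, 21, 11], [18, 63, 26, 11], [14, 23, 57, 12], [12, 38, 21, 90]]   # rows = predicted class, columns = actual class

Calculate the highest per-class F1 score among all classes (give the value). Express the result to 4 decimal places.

0.6316

Per-class F1 score (2·TP/(2·TP+FP+FN)):
  class_0: TP=43, FP=34+21+11=66, FN=18+14+12=44 → 86/196 = 0.43878
  class_1: TP=63, FP=18+26+11=55, FN=34+23+38=95 → 126/276 = 0.45652
  class_2: TP=57, FP=14+23+12=49, FN=21+26+21=68 → 114/231 = 0.49351
  class_3: TP=90, FP=12+38+21=71, FN=11+11+12=34 → 180/285 = 0.63158
Highest is class 'class_3' with F1 score = 0.6316.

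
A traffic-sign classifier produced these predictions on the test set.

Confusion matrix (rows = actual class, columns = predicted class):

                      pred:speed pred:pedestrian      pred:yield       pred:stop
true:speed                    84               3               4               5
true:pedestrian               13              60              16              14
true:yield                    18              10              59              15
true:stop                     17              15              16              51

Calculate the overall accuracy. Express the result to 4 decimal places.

Accuracy = trace / total = (84+60+59+51=254) / 400 = 254/400 = 0.6350

0.6350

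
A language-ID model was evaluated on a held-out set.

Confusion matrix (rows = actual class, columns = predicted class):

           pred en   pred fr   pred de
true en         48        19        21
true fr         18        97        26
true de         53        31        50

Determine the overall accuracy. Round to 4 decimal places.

Accuracy = trace / total = (48+97+50=195) / 363 = 195/363 = 0.5372

0.5372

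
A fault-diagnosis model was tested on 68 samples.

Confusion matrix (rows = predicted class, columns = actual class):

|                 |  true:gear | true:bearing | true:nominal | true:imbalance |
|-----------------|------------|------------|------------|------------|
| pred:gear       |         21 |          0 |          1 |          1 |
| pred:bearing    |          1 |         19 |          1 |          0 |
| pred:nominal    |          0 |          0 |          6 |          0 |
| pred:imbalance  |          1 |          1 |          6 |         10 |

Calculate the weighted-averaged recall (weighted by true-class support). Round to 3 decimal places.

0.824

Per-class recall (TP/(TP+FN)):
  gear: TP=21, FN=1+0+1=2 → 21/23 = 0.9130
  bearing: TP=19, FN=0+0+1=1 → 19/20 = 0.9500
  nominal: TP=6, FN=1+1+6=8 → 6/14 = 0.4286
  imbalance: TP=10, FN=1+0+0=1 → 10/11 = 0.9091
Weighted-recall = Σ (supportᵢ/N)·recallᵢ with N=68: (23/68)·0.9130 + (20/68)·0.9500 + (14/68)·0.4286 + (11/68)·0.9091 = 0.824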